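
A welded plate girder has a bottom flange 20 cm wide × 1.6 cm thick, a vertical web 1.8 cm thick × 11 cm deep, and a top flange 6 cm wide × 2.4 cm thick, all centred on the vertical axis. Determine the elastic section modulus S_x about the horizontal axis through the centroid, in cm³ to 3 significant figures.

S_x ≈ 207 cm³

Treat the section as a set of non-overlapping primitives; coordinates are from the bounding-box lower-left.
Bottom plate: 20 × 1.6, A = 32 cm², y = 0.8 cm, Ī = 6.8267 cm⁴.
Web plate: 1.8 × 11, A = 19.8 cm², y = 7.1 cm, Ī = 199.65 cm⁴.
Top plate: 6 × 2.4, A = 14.4 cm², y = 13.8 cm, Ī = 6.912 cm⁴.
Centroid: ȳ = ΣA·y / ΣA = 5.5121 cm.
Transfer each piece to the horizontal axis through the centroid using Ī + A·d² with d = y − 5.5121:
  bottom plate: d = -4.7121 cm → contributes +717.35 cm⁴
  web plate: d = 1.5879 cm → contributes +249.58 cm⁴
  top plate: d = 8.2879 cm → contributes +996.04 cm⁴
Total I = 1 963 cm⁴.
Extreme fibre distance c = 9.4879 cm; S = I/c = 206.89 cm³.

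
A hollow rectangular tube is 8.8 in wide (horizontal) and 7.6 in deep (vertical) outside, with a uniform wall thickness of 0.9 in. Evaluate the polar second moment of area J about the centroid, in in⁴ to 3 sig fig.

Decompose the section into non-overlapping parts with the origin at the bottom-left of its bounding rectangle.
Outer rectangle: 8.8 × 7.6, A = 66.88 in², y = 3.8 in, Ī = 321.92 in⁴.
Inner void (subtracted): 7 × 5.8, A = 40.6 in², y = 3.8 in, Ī = 113.82 in⁴.
By symmetry the centroid is at mid-height, ȳ = 3.8 in.
All pieces are centred on the centroidal x-axis, so I = ΣĪ (holes subtracted) = 208.1 in⁴.
Repeating about the centroidal y-axis gives I_y = 265.82 in⁴.
Polar second moment: J = I_x + I_y = 473.92 in⁴.

J ≈ 474 in⁴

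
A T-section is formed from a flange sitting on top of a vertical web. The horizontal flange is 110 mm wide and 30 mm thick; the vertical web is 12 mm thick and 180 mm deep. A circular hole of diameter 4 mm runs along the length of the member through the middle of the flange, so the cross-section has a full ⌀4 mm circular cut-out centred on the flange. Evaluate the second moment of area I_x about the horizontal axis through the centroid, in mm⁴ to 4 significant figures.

I_x ≈ 2.045 × 10⁷ mm⁴

Treat the section as a set of non-overlapping primitives; coordinates are from the bounding-box lower-left.
Flange: 110 × 30, A = 3 300 mm², y = 195 mm, Ī = 247 500 mm⁴.
Web: 12 × 180, A = 2 160 mm², y = 90 mm, Ī = 5 832 000 mm⁴.
Hole (subtracted): ⌀4, A = 12.5664 mm², y = 195 mm, Ī = 12.5664 mm⁴.
Centroid: ȳ = ΣA·y / ΣA = 153.366 mm.
Transfer each piece to the horizontal axis through the centroid using Ī + A·d² with d = y − 153.366:
  flange: d = 41.6343 mm → contributes +5 967 765 mm⁴
  web: d = -63.3657 mm → contributes +14 504 862 mm⁴
  hole: d = 41.6343 mm → contributes −21795.3 mm⁴
Total I = 20 450 832 mm⁴.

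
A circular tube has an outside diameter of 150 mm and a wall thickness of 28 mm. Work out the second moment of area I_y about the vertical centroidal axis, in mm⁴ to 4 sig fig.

Split into non-overlapping primitives; take the origin at the lower-left of the bounding box.
Outer circle: ⌀150, A = 17671.5 mm², x = 75 mm, Ī = 24 850 489 mm⁴.
Bore (subtracted): ⌀94, A = 6939.78 mm², x = 75 mm, Ī = 3 832 492 mm⁴.
By symmetry the centroid is at mid-width, x̄ = 75 mm.
All pieces are centred on the vertical centroidal axis, so I = ΣĪ (holes subtracted) = 21 017 996 mm⁴.

I_y ≈ 2.102 × 10⁷ mm⁴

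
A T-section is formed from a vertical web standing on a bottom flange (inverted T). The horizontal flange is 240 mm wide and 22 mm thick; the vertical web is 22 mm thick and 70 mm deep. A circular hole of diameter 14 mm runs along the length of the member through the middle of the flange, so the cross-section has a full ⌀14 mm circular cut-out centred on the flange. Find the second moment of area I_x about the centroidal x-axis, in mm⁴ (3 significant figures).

I_x ≈ 3.35 × 10⁶ mm⁴

Decompose the section into non-overlapping parts with the origin at the bottom-left of its bounding rectangle.
Flange: 240 × 22, A = 5 280 mm², y = 11 mm, Ī = 212 960 mm⁴.
Web: 22 × 70, A = 1 540 mm², y = 57 mm, Ī = 628 833 mm⁴.
Hole (subtracted): ⌀14, A = 153.94 mm², y = 11 mm, Ī = 1885.7 mm⁴.
Centroid: ȳ = ΣA·y / ΣA = 21.627 mm.
Transfer each piece to the centroidal x-axis using Ī + A·d² with d = y − 21.627:
  flange: d = -10.627 mm → contributes +809 243 mm⁴
  web: d = 35.373 mm → contributes +2 555 761 mm⁴
  hole: d = -10.627 mm → contributes −19 270 mm⁴
Total I = 3 345 733 mm⁴.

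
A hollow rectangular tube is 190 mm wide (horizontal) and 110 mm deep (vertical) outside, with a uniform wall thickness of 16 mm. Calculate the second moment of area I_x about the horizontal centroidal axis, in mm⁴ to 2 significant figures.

I_x ≈ 1.5 × 10⁷ mm⁴

Decompose the section into non-overlapping parts with the origin at the bottom-left of its bounding rectangle.
Outer rectangle: 190 × 110, A = 20 900 mm², y = 55 mm, Ī = 21 074 167 mm⁴.
Inner void (subtracted): 158 × 78, A = 12 324 mm², y = 55 mm, Ī = 6 248 268 mm⁴.
By symmetry the centroid is at mid-height, ȳ = 55 mm.
All pieces are centred on the horizontal centroidal axis, so I = ΣĪ (holes subtracted) = 14 825 899 mm⁴.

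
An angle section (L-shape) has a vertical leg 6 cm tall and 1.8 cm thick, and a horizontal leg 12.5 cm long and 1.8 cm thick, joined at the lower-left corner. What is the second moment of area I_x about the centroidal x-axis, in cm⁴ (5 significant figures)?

Decompose the section into non-overlapping parts with the origin at the bottom-left of its bounding rectangle.
Vertical leg: 1.8 × 6, A = 10.8 cm², y = 3 cm, Ī = 32.4 cm⁴.
Horizontal leg (remainder): 10.7 × 1.8, A = 19.26 cm², y = 0.9 cm, Ī = 5.2002 cm⁴.
Centroid: ȳ = ΣA·y / ΣA = 1.654491 cm.
Transfer each piece to the centroidal x-axis using Ī + A·d² with d = y − 1.654491:
  vertical leg: d = 1.345509 cm → contributes +51.95226 cm⁴
  horizontal leg (remainder): d = -0.754491 cm → contributes +16.16408 cm⁴
Total I = 68.11634 cm⁴.

I_x ≈ 68.116 cm⁴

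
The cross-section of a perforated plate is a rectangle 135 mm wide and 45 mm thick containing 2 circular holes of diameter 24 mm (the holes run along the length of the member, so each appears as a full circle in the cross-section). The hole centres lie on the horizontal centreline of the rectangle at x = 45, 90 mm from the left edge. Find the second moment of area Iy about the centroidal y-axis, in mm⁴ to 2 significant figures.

Iy ≈ 8.7 × 10⁶ mm⁴

Split into non-overlapping primitives; take the origin at the lower-left of the bounding box.
Plate: 135 × 45, A = 6 075 mm², x = 67.5 mm, Ī = 9 226 406 mm⁴.
Hole 1 (subtracted): ⌀24, A = 452.4 mm², x = 45 mm, Ī = 16 286 mm⁴.
Hole 2 (subtracted): ⌀24, A = 452.4 mm², x = 90 mm, Ī = 16 286 mm⁴.
By symmetry the centroid is at mid-width, x̄ = 67.5 mm.
Transfer each piece to the centroidal y-axis using Ī + A·d² with d = x − 67.5:
  plate: d = 0 mm → contributes +9 226 406 mm⁴
  hole 1: d = -22.5 mm → contributes −245 308 mm⁴
  hole 2: d = 22.5 mm → contributes −245 308 mm⁴
Total I = 8 735 790 mm⁴.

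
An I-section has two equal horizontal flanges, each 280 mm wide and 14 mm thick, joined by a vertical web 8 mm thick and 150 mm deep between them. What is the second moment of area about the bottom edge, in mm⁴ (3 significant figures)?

I_base ≈ 1.27 × 10⁸ mm⁴

Split into non-overlapping primitives; take the origin at the lower-left of the bounding box.
Bottom flange: 280 × 14, A = 3 920 mm², y = 7 mm, Ī = 64 027 mm⁴.
Web: 8 × 150, A = 1 200 mm², y = 89 mm, Ī = 2 250 000 mm⁴.
Top flange: 280 × 14, A = 3 920 mm², y = 171 mm, Ī = 64 027 mm⁴.
Transfer each piece to a horizontal axis along the bottom face using Ī + A·d² with d = y − 0:
  bottom flange: d = 7 mm → contributes +256 107 mm⁴
  web: d = 89 mm → contributes +11 755 200 mm⁴
  top flange: d = 171 mm → contributes +114 688 747 mm⁴
Total I = 126 700 053 mm⁴.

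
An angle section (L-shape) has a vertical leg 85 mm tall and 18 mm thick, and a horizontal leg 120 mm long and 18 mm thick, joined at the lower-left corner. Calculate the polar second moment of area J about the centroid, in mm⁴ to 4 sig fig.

Decompose the section into non-overlapping parts with the origin at the bottom-left of its bounding rectangle.
Vertical leg: 18 × 85, A = 1 530 mm², y = 42.5 mm, Ī = 921 188 mm⁴.
Horizontal leg (remainder): 102 × 18, A = 1 836 mm², y = 9 mm, Ī = 49 572 mm⁴.
Centroid: ȳ = ΣA·y / ΣA = 24.2273 mm.
Transfer each piece to the centroidal x-axis using Ī + A·d² with d = y − 24.2273:
  vertical leg: d = 18.2727 mm → contributes +1 432 043 mm⁴
  horizontal leg (remainder): d = -15.2273 mm → contributes +475 285 mm⁴
Total I = 1 907 328 mm⁴.
For the y-axis: x̄ = 41.7273 mm.
Repeating about the centroidal y-axis gives I_y = 4 637 486 mm⁴.
Polar second moment: J = I_x + I_y = 6 544 814 mm⁴.

J ≈ 6.545 × 10⁶ mm⁴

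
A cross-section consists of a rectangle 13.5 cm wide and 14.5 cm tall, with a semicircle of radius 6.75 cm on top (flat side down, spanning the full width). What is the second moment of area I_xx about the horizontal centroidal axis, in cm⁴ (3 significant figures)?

Split into non-overlapping primitives; take the origin at the lower-left of the bounding box.
Rectangular body: 13.5 × 14.5, A = 195.75 cm², y = 7.25 cm, Ī = 3429.7 cm⁴.
Semicircular cap: semicircle r = 6.75, A = 71.569 cm², y = 17.365 cm, Ī = 227.85 cm⁴.
Centroid: ȳ = ΣA·y / ΣA = 9.958 cm.
Transfer each piece to the horizontal centroidal axis using Ī + A·d² with d = y − 9.958:
  rectangular body: d = -2.708 cm → contributes +4865.2 cm⁴
  semicircular cap: d = 7.4068 cm → contributes +4154.2 cm⁴
Total I = 9019.4 cm⁴.

I_xx ≈ 9020 cm⁴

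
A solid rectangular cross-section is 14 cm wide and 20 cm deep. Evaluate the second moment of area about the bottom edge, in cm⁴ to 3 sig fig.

The section: 14 × 20, A = 280 cm², y = 10 cm, Ī = 9333.3 cm⁴.
Transfer it to the bottom edge using Ī + A·d² with d = y − 0:
  the section: d = 10 cm → contributes +37 333 cm⁴
Total I = 37 333 cm⁴.

I_base ≈ 3.73 × 10⁴ cm⁴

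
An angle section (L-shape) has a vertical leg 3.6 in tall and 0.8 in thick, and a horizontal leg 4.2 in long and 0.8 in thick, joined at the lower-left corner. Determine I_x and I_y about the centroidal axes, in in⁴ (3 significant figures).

Treat the section as a set of non-overlapping primitives; coordinates are from the bounding-box lower-left.
Vertical leg: 0.8 × 3.6, A = 2.88 in², y = 1.8 in, Ī = 3.1104 in⁴.
Horizontal leg (remainder): 3.4 × 0.8, A = 2.72 in², y = 0.4 in, Ī = 0.14507 in⁴.
Centroid: ȳ = ΣA·y / ΣA = 1.12 in.
Transfer each piece to the centroidal x-axis using Ī + A·d² with d = y − 1.12:
  vertical leg: d = 0.68 in → contributes +4.4421 in⁴
  horizontal leg (remainder): d = -0.72 in → contributes +1.5551 in⁴
Total I = 5.9972 in⁴.
For the y-axis: x̄ = 1.42 in.
Repeating about the centroidal y-axis gives I_y = 8.9428 in⁴.

I_x ≈ 6.00 in⁴, I_y ≈ 8.94 in⁴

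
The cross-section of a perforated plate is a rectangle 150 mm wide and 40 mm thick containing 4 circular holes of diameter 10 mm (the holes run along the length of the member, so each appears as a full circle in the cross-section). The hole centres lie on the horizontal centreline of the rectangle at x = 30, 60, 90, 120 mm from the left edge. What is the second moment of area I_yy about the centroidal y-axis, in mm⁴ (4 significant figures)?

Decompose the section into non-overlapping parts with the origin at the bottom-left of its bounding rectangle.
Plate: 150 × 40, A = 6 000 mm², x = 75 mm, Ī = 11 250 000 mm⁴.
Hole 1 (subtracted): ⌀10, A = 78.5398 mm², x = 30 mm, Ī = 490.874 mm⁴.
Hole 2 (subtracted): ⌀10, A = 78.5398 mm², x = 60 mm, Ī = 490.874 mm⁴.
Hole 3 (subtracted): ⌀10, A = 78.5398 mm², x = 90 mm, Ī = 490.874 mm⁴.
Hole 4 (subtracted): ⌀10, A = 78.5398 mm², x = 120 mm, Ī = 490.874 mm⁴.
By symmetry the centroid is at mid-width, x̄ = 75 mm.
Transfer each piece to the centroidal y-axis using Ī + A·d² with d = x − 75:
  plate: d = 0 mm → contributes +11 250 000 mm⁴
  hole 1: d = -45 mm → contributes −159 534 mm⁴
  hole 2: d = -15 mm → contributes −18162.3 mm⁴
  hole 3: d = 15 mm → contributes −18162.3 mm⁴
  hole 4: d = 45 mm → contributes −159 534 mm⁴
Total I = 10 894 607 mm⁴.

I_yy ≈ 1.089 × 10⁷ mm⁴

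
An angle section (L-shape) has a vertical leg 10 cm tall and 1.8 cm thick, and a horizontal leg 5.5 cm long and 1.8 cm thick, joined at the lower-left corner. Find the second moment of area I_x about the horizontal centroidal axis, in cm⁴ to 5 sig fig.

Decompose the section into non-overlapping parts with the origin at the bottom-left of its bounding rectangle.
Vertical leg: 1.8 × 10, A = 18 cm², y = 5 cm, Ī = 150 cm⁴.
Horizontal leg (remainder): 3.7 × 1.8, A = 6.66 cm², y = 0.9 cm, Ī = 1.7982 cm⁴.
Centroid: ȳ = ΣA·y / ΣA = 3.892701 cm.
Transfer each piece to the horizontal centroidal axis using Ī + A·d² with d = y − 3.892701:
  vertical leg: d = 1.107299 cm → contributes +172.07 cm⁴
  horizontal leg (remainder): d = -2.992701 cm → contributes +61.44688 cm⁴
Total I = 233.5169 cm⁴.

I_x ≈ 233.52 cm⁴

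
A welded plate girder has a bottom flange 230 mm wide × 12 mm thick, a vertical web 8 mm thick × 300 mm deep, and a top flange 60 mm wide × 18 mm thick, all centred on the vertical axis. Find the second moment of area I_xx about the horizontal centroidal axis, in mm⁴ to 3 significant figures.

Split into non-overlapping primitives; take the origin at the lower-left of the bounding box.
Bottom plate: 230 × 12, A = 2 760 mm², y = 6 mm, Ī = 33 120 mm⁴.
Web plate: 8 × 300, A = 2 400 mm², y = 162 mm, Ī = 18 000 000 mm⁴.
Top plate: 60 × 18, A = 1 080 mm², y = 321 mm, Ī = 29 160 mm⁴.
Centroid: ȳ = ΣA·y / ΣA = 120.52 mm.
Transfer each piece to the horizontal centroidal axis using Ī + A·d² with d = y − 120.52:
  bottom plate: d = -114.52 mm → contributes +36 229 566 mm⁴
  web plate: d = 41.481 mm → contributes +22 129 570 mm⁴
  top plate: d = 200.48 mm → contributes +43 437 102 mm⁴
Total I = 101 796 238 mm⁴.

I_xx ≈ 1.02 × 10⁸ mm⁴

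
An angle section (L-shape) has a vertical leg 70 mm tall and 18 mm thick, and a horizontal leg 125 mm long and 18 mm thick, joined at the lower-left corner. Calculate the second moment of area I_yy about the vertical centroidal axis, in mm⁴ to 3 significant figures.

Break the section into simple shapes (no overlaps), measuring from the bottom-left corner of the bounding box.
Vertical leg: 18 × 70, A = 1 260 mm², x = 9 mm, Ī = 34 020 mm⁴.
Horizontal leg (remainder): 107 × 18, A = 1 926 mm², x = 71.5 mm, Ī = 1 837 565 mm⁴.
Centroid: x̄ = ΣA·x / ΣA = 46.782 mm.
Transfer each piece to the vertical centroidal axis using Ī + A·d² with d = x − 46.782:
  vertical leg: d = -37.782 mm → contributes +1 832 690 mm⁴
  horizontal leg (remainder): d = 24.718 mm → contributes +3 014 265 mm⁴
Total I = 4 846 955 mm⁴.

I_yy ≈ 4.85 × 10⁶ mm⁴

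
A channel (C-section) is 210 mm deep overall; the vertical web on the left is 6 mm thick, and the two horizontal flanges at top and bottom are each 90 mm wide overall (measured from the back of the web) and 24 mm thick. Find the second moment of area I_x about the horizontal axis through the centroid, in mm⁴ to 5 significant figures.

I_x ≈ 3.9697 × 10⁷ mm⁴

Decompose the section into non-overlapping parts with the origin at the bottom-left of its bounding rectangle.
Web: 6 × 210, A = 1 260 mm², y = 105 mm, Ī = 4 630 500 mm⁴.
Top flange (beyond web): 84 × 24, A = 2 016 mm², y = 198 mm, Ī = 96 768 mm⁴.
Bottom flange (beyond web): 84 × 24, A = 2 016 mm², y = 12 mm, Ī = 96 768 mm⁴.
By symmetry the centroid is at mid-height, ȳ = 105 mm.
Transfer each piece to the horizontal axis through the centroid using Ī + A·d² with d = y − 105:
  web: d = 0 mm → contributes +4 630 500 mm⁴
  top flange (beyond web): d = 93 mm → contributes +17 533 152 mm⁴
  bottom flange (beyond web): d = -93 mm → contributes +17 533 152 mm⁴
Total I = 39 696 804 mm⁴.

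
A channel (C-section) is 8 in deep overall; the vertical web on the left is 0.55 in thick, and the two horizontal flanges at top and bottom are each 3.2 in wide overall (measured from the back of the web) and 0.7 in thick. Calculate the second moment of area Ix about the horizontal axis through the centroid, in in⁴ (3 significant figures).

Break the section into simple shapes (no overlaps), measuring from the bottom-left corner of the bounding box.
Web: 0.55 × 8, A = 4.4 in², y = 4 in, Ī = 23.467 in⁴.
Top flange (beyond web): 2.65 × 0.7, A = 1.855 in², y = 7.65 in, Ī = 0.075746 in⁴.
Bottom flange (beyond web): 2.65 × 0.7, A = 1.855 in², y = 0.35 in, Ī = 0.075746 in⁴.
By symmetry the centroid is at mid-height, ȳ = 4 in.
Transfer each piece to the horizontal axis through the centroid using Ī + A·d² with d = y − 4:
  web: d = 0 in → contributes +23.467 in⁴
  top flange (beyond web): d = 3.65 in → contributes +24.789 in⁴
  bottom flange (beyond web): d = -3.65 in → contributes +24.789 in⁴
Total I = 73.045 in⁴.

Ix ≈ 73.0 in⁴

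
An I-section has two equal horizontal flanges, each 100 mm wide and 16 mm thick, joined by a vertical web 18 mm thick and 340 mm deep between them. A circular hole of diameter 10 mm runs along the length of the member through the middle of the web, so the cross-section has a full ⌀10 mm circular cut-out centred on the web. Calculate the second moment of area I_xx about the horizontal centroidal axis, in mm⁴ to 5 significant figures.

Treat the section as a set of non-overlapping primitives; coordinates are from the bounding-box lower-left.
Bottom flange: 100 × 16, A = 1 600 mm², y = 8 mm, Ī = 34133.33 mm⁴.
Web: 18 × 340, A = 6 120 mm², y = 186 mm, Ī = 58 956 000 mm⁴.
Top flange: 100 × 16, A = 1 600 mm², y = 364 mm, Ī = 34133.33 mm⁴.
Hole (subtracted): ⌀10, A = 78.53982 mm², y = 186 mm, Ī = 490.8739 mm⁴.
By symmetry the centroid is at mid-height, ȳ = 186 mm.
Transfer each piece to the horizontal centroidal axis using Ī + A·d² with d = y − 186:
  bottom flange: d = -178 mm → contributes +50 728 533 mm⁴
  web: d = 0 mm → contributes +58 956 000 mm⁴
  top flange: d = 178 mm → contributes +50 728 533 mm⁴
  hole: d = 0 mm → contributes −490.8739 mm⁴
Total I = 160 412 576 mm⁴.

I_xx ≈ 1.6041 × 10⁸ mm⁴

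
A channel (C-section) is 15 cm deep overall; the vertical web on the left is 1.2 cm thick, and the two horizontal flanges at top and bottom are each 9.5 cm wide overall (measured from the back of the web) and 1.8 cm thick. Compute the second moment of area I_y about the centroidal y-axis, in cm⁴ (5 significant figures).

I_y ≈ 427.14 cm⁴

Break the section into simple shapes (no overlaps), measuring from the bottom-left corner of the bounding box.
Web: 1.2 × 15, A = 18 cm², x = 0.6 cm, Ī = 2.16 cm⁴.
Top flange (beyond web): 8.3 × 1.8, A = 14.94 cm², x = 5.35 cm, Ī = 85.76805 cm⁴.
Bottom flange (beyond web): 8.3 × 1.8, A = 14.94 cm², x = 5.35 cm, Ī = 85.76805 cm⁴.
Centroid: x̄ = ΣA·x / ΣA = 3.564286 cm.
Transfer each piece to the centroidal y-axis using Ī + A·d² with d = x − 3.564286:
  web: d = -2.964286 cm → contributes +160.3258 cm⁴
  top flange (beyond web): d = 1.785714 cm → contributes +133.4084 cm⁴
  bottom flange (beyond web): d = 1.785714 cm → contributes +133.4084 cm⁴
Total I = 427.1425 cm⁴.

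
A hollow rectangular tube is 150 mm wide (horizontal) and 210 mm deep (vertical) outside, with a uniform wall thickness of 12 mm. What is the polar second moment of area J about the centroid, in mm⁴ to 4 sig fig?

J ≈ 7.625 × 10⁷ mm⁴

Treat the section as a set of non-overlapping primitives; coordinates are from the bounding-box lower-left.
Outer rectangle: 150 × 210, A = 31 500 mm², y = 105 mm, Ī = 115 762 500 mm⁴.
Inner void (subtracted): 126 × 186, A = 23 436 mm², y = 105 mm, Ī = 67 565 988 mm⁴.
By symmetry the centroid is at mid-height, ȳ = 105 mm.
All pieces are centred on the centroidal x-axis, so I = ΣĪ (holes subtracted) = 48 196 512 mm⁴.
Repeating about the centroidal y-axis gives I_y = 28 056 672 mm⁴.
Polar second moment: J = I_x + I_y = 76 253 184 mm⁴.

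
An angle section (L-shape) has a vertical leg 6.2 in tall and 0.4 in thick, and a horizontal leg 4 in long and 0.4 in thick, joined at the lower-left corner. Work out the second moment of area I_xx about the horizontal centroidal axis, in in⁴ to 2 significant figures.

I_xx ≈ 16 in⁴

Decompose the section into non-overlapping parts with the origin at the bottom-left of its bounding rectangle.
Vertical leg: 0.4 × 6.2, A = 2.48 in², y = 3.1 in, Ī = 7.944 in⁴.
Horizontal leg (remainder): 3.6 × 0.4, A = 1.44 in², y = 0.2 in, Ī = 0.0192 in⁴.
Centroid: ȳ = ΣA·y / ΣA = 2.035 in.
Transfer each piece to the horizontal centroidal axis using Ī + A·d² with d = y − 2.035:
  vertical leg: d = 1.065 in → contributes +10.76 in⁴
  horizontal leg (remainder): d = -1.835 in → contributes +4.866 in⁴
Total I = 15.63 in⁴.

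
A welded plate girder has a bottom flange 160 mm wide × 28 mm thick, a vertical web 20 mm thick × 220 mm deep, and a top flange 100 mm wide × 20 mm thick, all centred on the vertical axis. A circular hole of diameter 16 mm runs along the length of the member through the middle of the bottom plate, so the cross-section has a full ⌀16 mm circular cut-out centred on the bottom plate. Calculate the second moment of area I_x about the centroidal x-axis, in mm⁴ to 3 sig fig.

I_x ≈ 1.05 × 10⁸ mm⁴

Break the section into simple shapes (no overlaps), measuring from the bottom-left corner of the bounding box.
Bottom plate: 160 × 28, A = 4 480 mm², y = 14 mm, Ī = 292 693 mm⁴.
Web plate: 20 × 220, A = 4 400 mm², y = 138 mm, Ī = 17 746 667 mm⁴.
Top plate: 100 × 20, A = 2 000 mm², y = 258 mm, Ī = 66 667 mm⁴.
Hole (subtracted): ⌀16, A = 201.06 mm², y = 14 mm, Ī = 3 217 mm⁴.
Centroid: ȳ = ΣA·y / ΣA = 110.79 mm.
Transfer each piece to the centroidal x-axis using Ī + A·d² with d = y − 110.79:
  bottom plate: d = -96.789 mm → contributes +42 261 525 mm⁴
  web plate: d = 27.211 mm → contributes +21 004 680 mm⁴
  top plate: d = 147.21 mm → contributes +43 409 030 mm⁴
  hole: d = -96.789 mm → contributes −1 886 774 mm⁴
Total I = 104 788 461 mm⁴.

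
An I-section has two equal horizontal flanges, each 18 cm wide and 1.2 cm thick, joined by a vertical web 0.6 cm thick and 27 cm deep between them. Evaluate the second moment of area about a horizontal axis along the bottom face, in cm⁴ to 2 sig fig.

I_base ≈ 2.2 × 10⁴ cm⁴

Decompose the section into non-overlapping parts with the origin at the bottom-left of its bounding rectangle.
Bottom flange: 18 × 1.2, A = 21.6 cm², y = 0.6 cm, Ī = 2.592 cm⁴.
Web: 0.6 × 27, A = 16.2 cm², y = 14.7 cm, Ī = 984.2 cm⁴.
Top flange: 18 × 1.2, A = 21.6 cm², y = 28.8 cm, Ī = 2.592 cm⁴.
Transfer each piece to the base of the section using Ī + A·d² with d = y − 0:
  bottom flange: d = 0.6 cm → contributes +10.37 cm⁴
  web: d = 14.7 cm → contributes +4 485 cm⁴
  top flange: d = 28.8 cm → contributes +17 918 cm⁴
Total I = 22 414 cm⁴.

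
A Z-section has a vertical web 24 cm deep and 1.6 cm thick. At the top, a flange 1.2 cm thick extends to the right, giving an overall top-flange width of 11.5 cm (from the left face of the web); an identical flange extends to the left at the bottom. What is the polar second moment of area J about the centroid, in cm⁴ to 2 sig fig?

Split into non-overlapping primitives; take the origin at the lower-left of the bounding box.
Web: 1.6 × 24, A = 38.4 cm², y = 12 cm, Ī = 1 843 cm⁴.
Top flange (beyond web): 9.9 × 1.2, A = 11.88 cm², y = 23.4 cm, Ī = 1.426 cm⁴.
Bottom flange (beyond web): 9.9 × 1.2, A = 11.88 cm², y = 0.6 cm, Ī = 1.426 cm⁴.
Centroid: ȳ = ΣA·y / ΣA = 12 cm.
Transfer each piece to the centroidal x-axis using Ī + A·d² with d = y − 12:
  web: d = 0 cm → contributes +1 843 cm⁴
  top flange (beyond web): d = 11.4 cm → contributes +1 545 cm⁴
  bottom flange (beyond web): d = -11.4 cm → contributes +1 545 cm⁴
Total I = 4 934 cm⁴.
For the y-axis: x̄ = 10.7 cm.
Repeating about the centroidal y-axis gives I_y = 987.8 cm⁴.
Polar second moment: J = I_x + I_y = 5 922 cm⁴.

J ≈ 5900 cm⁴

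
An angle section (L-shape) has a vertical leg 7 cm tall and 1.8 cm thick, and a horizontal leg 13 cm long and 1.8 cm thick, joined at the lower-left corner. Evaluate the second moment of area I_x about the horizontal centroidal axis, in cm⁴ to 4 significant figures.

I_x ≈ 109.3 cm⁴

Break the section into simple shapes (no overlaps), measuring from the bottom-left corner of the bounding box.
Vertical leg: 1.8 × 7, A = 12.6 cm², y = 3.5 cm, Ī = 51.45 cm⁴.
Horizontal leg (remainder): 11.2 × 1.8, A = 20.16 cm², y = 0.9 cm, Ī = 5.4432 cm⁴.
Centroid: ȳ = ΣA·y / ΣA = 1.9 cm.
Transfer each piece to the horizontal centroidal axis using Ī + A·d² with d = y − 1.9:
  vertical leg: d = 1.6 cm → contributes +83.706 cm⁴
  horizontal leg (remainder): d = -1 cm → contributes +25.6032 cm⁴
Total I = 109.309 cm⁴.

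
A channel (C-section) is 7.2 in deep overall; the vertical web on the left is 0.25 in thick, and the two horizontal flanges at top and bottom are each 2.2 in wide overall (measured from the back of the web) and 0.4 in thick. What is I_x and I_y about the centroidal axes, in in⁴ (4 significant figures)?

I_x ≈ 25.83 in⁴, I_y ≈ 1.515 in⁴

Treat the section as a set of non-overlapping primitives; coordinates are from the bounding-box lower-left.
Web: 0.25 × 7.2, A = 1.8 in², y = 3.6 in, Ī = 7.776 in⁴.
Top flange (beyond web): 1.95 × 0.4, A = 0.78 in², y = 7 in, Ī = 0.0104 in⁴.
Bottom flange (beyond web): 1.95 × 0.4, A = 0.78 in², y = 0.2 in, Ī = 0.0104 in⁴.
By symmetry the centroid is at mid-height, ȳ = 3.6 in.
Transfer each piece to the centroidal x-axis using Ī + A·d² with d = y − 3.6:
  web: d = 0 in → contributes +7.776 in⁴
  top flange (beyond web): d = 3.4 in → contributes +9.0272 in⁴
  bottom flange (beyond web): d = -3.4 in → contributes +9.0272 in⁴
Total I = 25.8304 in⁴.
For the y-axis: x̄ = 0.635714 in.
Repeating about the centroidal y-axis gives I_y = 1.51491 in⁴.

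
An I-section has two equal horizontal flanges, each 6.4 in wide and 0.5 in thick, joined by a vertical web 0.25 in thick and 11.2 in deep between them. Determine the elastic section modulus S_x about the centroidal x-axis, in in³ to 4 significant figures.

Treat the section as a set of non-overlapping primitives; coordinates are from the bounding-box lower-left.
Bottom flange: 6.4 × 0.5, A = 3.2 in², y = 0.25 in, Ī = 0.0666667 in⁴.
Web: 0.25 × 11.2, A = 2.8 in², y = 6.1 in, Ī = 29.2693 in⁴.
Top flange: 6.4 × 0.5, A = 3.2 in², y = 11.95 in, Ī = 0.0666667 in⁴.
By symmetry the centroid is at mid-height, ȳ = 6.1 in.
Transfer each piece to the centroidal x-axis using Ī + A·d² with d = y − 6.1:
  bottom flange: d = -5.85 in → contributes +109.579 in⁴
  web: d = 0 in → contributes +29.2693 in⁴
  top flange: d = 5.85 in → contributes +109.579 in⁴
Total I = 248.427 in⁴.
Extreme fibre distance c = 6.1 in; S = I/c = 40.7257 in³.

S_x ≈ 40.73 in³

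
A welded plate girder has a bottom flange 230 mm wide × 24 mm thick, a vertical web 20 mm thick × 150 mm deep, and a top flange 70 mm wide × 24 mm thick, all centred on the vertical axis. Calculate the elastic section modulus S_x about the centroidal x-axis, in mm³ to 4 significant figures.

S_x ≈ 3.759 × 10⁵ mm³

Decompose the section into non-overlapping parts with the origin at the bottom-left of its bounding rectangle.
Bottom plate: 230 × 24, A = 5 520 mm², y = 12 mm, Ī = 264 960 mm⁴.
Web plate: 20 × 150, A = 3 000 mm², y = 99 mm, Ī = 5 625 000 mm⁴.
Top plate: 70 × 24, A = 1 680 mm², y = 186 mm, Ī = 80 640 mm⁴.
Centroid: ȳ = ΣA·y / ΣA = 66.2471 mm.
Transfer each piece to the centroidal x-axis using Ī + A·d² with d = y − 66.2471:
  bottom plate: d = -54.2471 mm → contributes +16 508 904 mm⁴
  web plate: d = 32.7529 mm → contributes +8 843 265 mm⁴
  top plate: d = 119.753 mm → contributes +24 173 128 mm⁴
Total I = 49 525 297 mm⁴.
Extreme fibre distance c = 131.753 mm; S = I/c = 375 895 mm³.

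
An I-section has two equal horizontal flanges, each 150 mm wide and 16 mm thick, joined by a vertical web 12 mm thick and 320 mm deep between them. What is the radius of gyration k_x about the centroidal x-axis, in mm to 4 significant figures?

Treat the section as a set of non-overlapping primitives; coordinates are from the bounding-box lower-left.
Bottom flange: 150 × 16, A = 2 400 mm², y = 8 mm, Ī = 51 200 mm⁴.
Web: 12 × 320, A = 3 840 mm², y = 176 mm, Ī = 32 768 000 mm⁴.
Top flange: 150 × 16, A = 2 400 mm², y = 344 mm, Ī = 51 200 mm⁴.
By symmetry the centroid is at mid-height, ȳ = 176 mm.
Transfer each piece to the centroidal x-axis using Ī + A·d² with d = y − 176:
  bottom flange: d = -168 mm → contributes +67 788 800 mm⁴
  web: d = 0 mm → contributes +32 768 000 mm⁴
  top flange: d = 168 mm → contributes +67 788 800 mm⁴
Total I = 168 345 600 mm⁴.
Radius of gyration: k = √(I/A) = √(168 345 600 / 8 640) = 139.587 mm.

k_x ≈ 139.6 mm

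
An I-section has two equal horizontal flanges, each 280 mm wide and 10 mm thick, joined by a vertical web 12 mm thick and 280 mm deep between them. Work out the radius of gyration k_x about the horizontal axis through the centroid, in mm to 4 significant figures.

Decompose the section into non-overlapping parts with the origin at the bottom-left of its bounding rectangle.
Bottom flange: 280 × 10, A = 2 800 mm², y = 5 mm, Ī = 23333.3 mm⁴.
Web: 12 × 280, A = 3 360 mm², y = 150 mm, Ī = 21 952 000 mm⁴.
Top flange: 280 × 10, A = 2 800 mm², y = 295 mm, Ī = 23333.3 mm⁴.
By symmetry the centroid is at mid-height, ȳ = 150 mm.
Transfer each piece to the horizontal axis through the centroid using Ī + A·d² with d = y − 150:
  bottom flange: d = -145 mm → contributes +58 893 333 mm⁴
  web: d = 0 mm → contributes +21 952 000 mm⁴
  top flange: d = 145 mm → contributes +58 893 333 mm⁴
Total I = 139 738 667 mm⁴.
Radius of gyration: k = √(I/A) = √(139 738 667 / 8 960) = 124.883 mm.

k_x ≈ 124.9 mm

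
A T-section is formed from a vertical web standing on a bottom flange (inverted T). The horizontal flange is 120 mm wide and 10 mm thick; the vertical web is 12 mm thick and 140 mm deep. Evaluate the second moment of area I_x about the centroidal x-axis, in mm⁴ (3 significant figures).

Decompose the section into non-overlapping parts with the origin at the bottom-left of its bounding rectangle.
Flange: 120 × 10, A = 1 200 mm², y = 5 mm, Ī = 10 000 mm⁴.
Web: 12 × 140, A = 1 680 mm², y = 80 mm, Ī = 2 744 000 mm⁴.
Centroid: ȳ = ΣA·y / ΣA = 48.75 mm.
Transfer each piece to the centroidal x-axis using Ī + A·d² with d = y − 48.75:
  flange: d = -43.75 mm → contributes +2 306 875 mm⁴
  web: d = 31.25 mm → contributes +4 384 625 mm⁴
Total I = 6 691 500 mm⁴.

I_x ≈ 6.69 × 10⁶ mm⁴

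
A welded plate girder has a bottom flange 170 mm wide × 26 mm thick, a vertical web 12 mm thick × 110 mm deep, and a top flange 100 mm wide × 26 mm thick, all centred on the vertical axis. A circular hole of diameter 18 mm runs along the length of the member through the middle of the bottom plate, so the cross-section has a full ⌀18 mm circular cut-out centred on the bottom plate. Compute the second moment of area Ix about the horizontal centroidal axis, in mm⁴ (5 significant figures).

Ix ≈ 3.1603 × 10⁷ mm⁴

Split into non-overlapping primitives; take the origin at the lower-left of the bounding box.
Bottom plate: 170 × 26, A = 4 420 mm², y = 13 mm, Ī = 248993.3 mm⁴.
Web plate: 12 × 110, A = 1 320 mm², y = 81 mm, Ī = 1 331 000 mm⁴.
Top plate: 100 × 26, A = 2 600 mm², y = 149 mm, Ī = 146466.7 mm⁴.
Hole (subtracted): ⌀18, A = 254.469 mm², y = 13 mm, Ī = 5152.997 mm⁴.
Centroid: ȳ = ΣA·y / ΣA = 67.83375 mm.
Transfer each piece to the horizontal centroidal axis using Ī + A·d² with d = y − 67.83375:
  bottom plate: d = -54.83375 mm → contributes +13 538 786 mm⁴
  web plate: d = 13.16625 mm → contributes +1 559 822 mm⁴
  top plate: d = 81.16625 mm → contributes +17 275 162 mm⁴
  hole: d = -54.83375 mm → contributes −770275.2 mm⁴
Total I = 31 603 495 mm⁴.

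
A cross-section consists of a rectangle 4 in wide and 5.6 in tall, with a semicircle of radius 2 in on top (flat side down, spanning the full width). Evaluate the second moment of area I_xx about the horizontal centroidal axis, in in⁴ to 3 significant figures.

I_xx ≈ 126 in⁴

Split into non-overlapping primitives; take the origin at the lower-left of the bounding box.
Rectangular body: 4 × 5.6, A = 22.4 in², y = 2.8 in, Ī = 58.539 in⁴.
Semicircular cap: semicircle r = 2, A = 6.2832 in², y = 6.4488 in, Ī = 1.7561 in⁴.
Centroid: ȳ = ΣA·y / ΣA = 3.5993 in.
Transfer each piece to the horizontal centroidal axis using Ī + A·d² with d = y − 3.5993:
  rectangular body: d = -0.79929 in → contributes +72.849 in⁴
  semicircular cap: d = 2.8495 in → contributes +52.775 in⁴
Total I = 125.62 in⁴.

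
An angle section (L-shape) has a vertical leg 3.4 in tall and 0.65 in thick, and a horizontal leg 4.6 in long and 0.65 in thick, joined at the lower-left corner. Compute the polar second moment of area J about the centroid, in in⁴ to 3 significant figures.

J ≈ 14.2 in⁴

Decompose the section into non-overlapping parts with the origin at the bottom-left of its bounding rectangle.
Vertical leg: 0.65 × 3.4, A = 2.21 in², y = 1.7 in, Ī = 2.129 in⁴.
Horizontal leg (remainder): 3.95 × 0.65, A = 2.5675 in², y = 0.325 in, Ī = 0.090397 in⁴.
Centroid: ȳ = ΣA·y / ΣA = 0.96105 in.
Transfer each piece to the centroidal x-axis using Ī + A·d² with d = y − 0.96105:
  vertical leg: d = 0.73895 in → contributes +3.3357 in⁴
  horizontal leg (remainder): d = -0.63605 in → contributes +1.1291 in⁴
Total I = 4.4648 in⁴.
For the y-axis: x̄ = 1.5611 in.
Repeating about the centroidal y-axis gives I_y = 9.699 in⁴.
Polar second moment: J = I_x + I_y = 14.164 in⁴.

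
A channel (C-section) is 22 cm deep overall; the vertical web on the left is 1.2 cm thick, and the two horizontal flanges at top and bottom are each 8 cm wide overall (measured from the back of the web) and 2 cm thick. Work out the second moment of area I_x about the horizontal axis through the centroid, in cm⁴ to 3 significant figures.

Treat the section as a set of non-overlapping primitives; coordinates are from the bounding-box lower-left.
Web: 1.2 × 22, A = 26.4 cm², y = 11 cm, Ī = 1064.8 cm⁴.
Top flange (beyond web): 6.8 × 2, A = 13.6 cm², y = 21 cm, Ī = 4.5333 cm⁴.
Bottom flange (beyond web): 6.8 × 2, A = 13.6 cm², y = 1 cm, Ī = 4.5333 cm⁴.
By symmetry the centroid is at mid-height, ȳ = 11 cm.
Transfer each piece to the horizontal axis through the centroid using Ī + A·d² with d = y − 11:
  web: d = 0 cm → contributes +1064.8 cm⁴
  top flange (beyond web): d = 10 cm → contributes +1364.5 cm⁴
  bottom flange (beyond web): d = -10 cm → contributes +1364.5 cm⁴
Total I = 3793.9 cm⁴.

I_x ≈ 3790 cm⁴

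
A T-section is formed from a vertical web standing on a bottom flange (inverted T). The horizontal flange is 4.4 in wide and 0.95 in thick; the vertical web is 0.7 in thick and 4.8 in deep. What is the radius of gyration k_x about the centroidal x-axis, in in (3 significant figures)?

Split into non-overlapping primitives; take the origin at the lower-left of the bounding box.
Flange: 4.4 × 0.95, A = 4.18 in², y = 0.475 in, Ī = 0.31437 in⁴.
Web: 0.7 × 4.8, A = 3.36 in², y = 3.35 in, Ī = 6.4512 in⁴.
Centroid: ȳ = ΣA·y / ΣA = 1.7562 in.
Transfer each piece to the centroidal x-axis using Ī + A·d² with d = y − 1.7562:
  flange: d = -1.2812 in → contributes +7.1754 in⁴
  web: d = 1.5938 in → contributes +14.987 in⁴
Total I = 22.162 in⁴.
Radius of gyration: k = √(I/A) = √(22.162 / 7.54) = 1.7144 in.

k_x ≈ 1.71 in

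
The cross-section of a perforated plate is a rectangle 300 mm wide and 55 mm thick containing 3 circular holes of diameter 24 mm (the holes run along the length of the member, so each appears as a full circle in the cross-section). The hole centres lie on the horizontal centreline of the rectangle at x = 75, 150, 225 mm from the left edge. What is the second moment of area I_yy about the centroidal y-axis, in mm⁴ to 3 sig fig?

Break the section into simple shapes (no overlaps), measuring from the bottom-left corner of the bounding box.
Plate: 300 × 55, A = 16 500 mm², x = 150 mm, Ī = 123 750 000 mm⁴.
Hole 1 (subtracted): ⌀24, A = 452.39 mm², x = 75 mm, Ī = 16 286 mm⁴.
Hole 2 (subtracted): ⌀24, A = 452.39 mm², x = 150 mm, Ī = 16 286 mm⁴.
Hole 3 (subtracted): ⌀24, A = 452.39 mm², x = 225 mm, Ī = 16 286 mm⁴.
By symmetry the centroid is at mid-width, x̄ = 150 mm.
Transfer each piece to the centroidal y-axis using Ī + A·d² with d = x − 150:
  plate: d = 0 mm → contributes +123 750 000 mm⁴
  hole 1: d = -75 mm → contributes −2 560 976 mm⁴
  hole 2: d = 0 mm → contributes −16 286 mm⁴
  hole 3: d = 75 mm → contributes −2 560 976 mm⁴
Total I = 118 611 762 mm⁴.

I_yy ≈ 1.19 × 10⁸ mm⁴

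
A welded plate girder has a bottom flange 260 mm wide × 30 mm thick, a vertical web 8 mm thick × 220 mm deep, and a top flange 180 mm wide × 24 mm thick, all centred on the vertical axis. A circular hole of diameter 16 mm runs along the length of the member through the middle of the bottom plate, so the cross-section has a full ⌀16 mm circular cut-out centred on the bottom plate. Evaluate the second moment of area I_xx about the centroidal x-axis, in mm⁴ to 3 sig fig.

I_xx ≈ 1.78 × 10⁸ mm⁴

Treat the section as a set of non-overlapping primitives; coordinates are from the bounding-box lower-left.
Bottom plate: 260 × 30, A = 7 800 mm², y = 15 mm, Ī = 585 000 mm⁴.
Web plate: 8 × 220, A = 1 760 mm², y = 140 mm, Ī = 7 098 667 mm⁴.
Top plate: 180 × 24, A = 4 320 mm², y = 262 mm, Ī = 207 360 mm⁴.
Hole (subtracted): ⌀16, A = 201.06 mm², y = 15 mm, Ī = 3 217 mm⁴.
Centroid: ȳ = ΣA·y / ΣA = 109.09 mm.
Transfer each piece to the centroidal x-axis using Ī + A·d² with d = y − 109.09:
  bottom plate: d = -94.089 mm → contributes +69 636 628 mm⁴
  web plate: d = 30.911 mm → contributes +8 780 310 mm⁴
  top plate: d = 152.91 mm → contributes +101 216 392 mm⁴
  hole: d = -94.089 mm → contributes −1 783 173 mm⁴
Total I = 177 850 158 mm⁴.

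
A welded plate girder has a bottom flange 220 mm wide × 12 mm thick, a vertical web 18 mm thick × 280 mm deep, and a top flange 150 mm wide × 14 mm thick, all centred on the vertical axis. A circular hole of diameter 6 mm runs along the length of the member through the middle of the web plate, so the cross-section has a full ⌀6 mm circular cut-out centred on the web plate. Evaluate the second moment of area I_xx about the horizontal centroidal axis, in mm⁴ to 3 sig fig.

Break the section into simple shapes (no overlaps), measuring from the bottom-left corner of the bounding box.
Bottom plate: 220 × 12, A = 2 640 mm², y = 6 mm, Ī = 31 680 mm⁴.
Web plate: 18 × 280, A = 5 040 mm², y = 152 mm, Ī = 32 928 000 mm⁴.
Top plate: 150 × 14, A = 2 100 mm², y = 299 mm, Ī = 34 300 mm⁴.
Hole (subtracted): ⌀6, A = 28.274 mm², y = 152 mm, Ī = 63.617 mm⁴.
Centroid: ȳ = ΣA·y / ΣA = 144.13 mm.
Transfer each piece to the horizontal centroidal axis using Ī + A·d² with d = y − 144.13:
  bottom plate: d = -138.13 mm → contributes +50 403 063 mm⁴
  web plate: d = 7.8694 mm → contributes +33 240 113 mm⁴
  top plate: d = 154.87 mm → contributes +50 401 800 mm⁴
  hole: d = 7.8694 mm → contributes −1814.6 mm⁴
Total I = 134 043 160 mm⁴.

I_xx ≈ 1.34 × 10⁸ mm⁴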